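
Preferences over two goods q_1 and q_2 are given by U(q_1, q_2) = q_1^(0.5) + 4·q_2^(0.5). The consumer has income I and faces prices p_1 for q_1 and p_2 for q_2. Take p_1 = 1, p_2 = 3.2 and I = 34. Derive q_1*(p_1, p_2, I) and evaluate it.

Numerically q_2/q_1 = 1.5625, so q_1* = 34/(1 + 3.2·1.5625) = 5.6667.

q_1* = 5.6667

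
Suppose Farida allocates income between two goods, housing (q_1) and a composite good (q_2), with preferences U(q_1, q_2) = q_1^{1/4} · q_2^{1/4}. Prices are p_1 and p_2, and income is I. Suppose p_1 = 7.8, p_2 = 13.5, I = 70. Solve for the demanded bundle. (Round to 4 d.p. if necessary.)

q_1* = 4.4872, q_2* = 2.5926

The MRS is q_2/q_1. Set MRS = p_1/p_2.
So 0.25·p_2·q_2 = 0.25·p_1·q_1; combined with the budget, a share 0.5 of income goes to q_1.
Demand: q_1*(p_1,p_2,I) = 0.5·I/p_1 and q_2* = 0.5·I/p_2.
At p_1=7.8, p_2=13.5, I=70: q_1* = 0.5·70/7.8 = 4.4872, q_2* = 2.5926.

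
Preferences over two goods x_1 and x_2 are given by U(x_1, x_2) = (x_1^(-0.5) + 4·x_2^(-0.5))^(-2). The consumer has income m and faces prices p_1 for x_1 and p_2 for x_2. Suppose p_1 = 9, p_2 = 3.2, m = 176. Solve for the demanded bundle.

MU_x_1 ∝ x_1^(-1.5), MU_x_2 ∝ 4·x_2^(-1.5), so MRS = (1/4)·(x_2/x_1)^(1.5) = p_1/p_2.
Hence x_2/x_1 = (4·p_1/p_2)^(1/(1.5)), i.e. raised to the 2/3 power.
Substitute x_2 = (x_2/x_1)·x_1 into the budget: x_1* = m/(p_1 + p_2·(x_2/x_1)).
Numerically x_2/x_1 = 5.020747, so x_1* = 176/(9 + 3.2·5.020747) = 7.0214 and x_2* = 5.020747·7.0214 = 35.2524.

x_1* = 7.0214, x_2* = 35.2524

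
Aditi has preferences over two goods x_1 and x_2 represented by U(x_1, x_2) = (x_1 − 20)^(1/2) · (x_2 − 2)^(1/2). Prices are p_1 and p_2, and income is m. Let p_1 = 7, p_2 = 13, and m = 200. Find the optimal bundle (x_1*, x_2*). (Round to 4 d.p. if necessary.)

This is Cobb-Douglas in (x_1−20, x_2−2): tangency gives 0.5·p_2·(x_2−2) = 0.5·p_1·(x_1−20).
Substituting into the budget: x_1* = 20 + 0.5·(m − 20·p_1 − 2·p_2)/p_1, and x_2* = 2 + 0.5·(…)/p_2.
Discretionary income = 200 − 20·7 − 2·13 = 34; x_1* = 20 + 0.5·34/7 = 22.4286; x_2* = 2 + 0.5·34/13 = 3.3077.

x_1* = 22.4286, x_2* = 3.3077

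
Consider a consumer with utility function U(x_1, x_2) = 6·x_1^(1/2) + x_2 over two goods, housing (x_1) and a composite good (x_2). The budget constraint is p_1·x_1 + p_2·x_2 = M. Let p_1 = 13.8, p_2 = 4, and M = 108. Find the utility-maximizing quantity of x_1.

MU_x_1 = 3/√x_1, MU_x_2 = 1. Tangency: 3/√x_1 = p_1/p_2.
Thus x_1* = (3·p_2/p_1)² — independent of M — with the rest of income spent on x_2.
Plugging in: x_1* = (3·4/13.8)² = 0.7561.

x_1* = 0.7561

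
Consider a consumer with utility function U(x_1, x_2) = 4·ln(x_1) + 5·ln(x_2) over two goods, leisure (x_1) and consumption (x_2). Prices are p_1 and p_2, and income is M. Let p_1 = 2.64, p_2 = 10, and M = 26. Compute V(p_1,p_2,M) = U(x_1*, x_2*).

V = 7.7442

The MRS is (4/5)·x_2/x_1. Set MRS = p_1/p_2.
So 4·p_2·x_2 = 5·p_1·x_1; combined with the budget, a share 4/9 of income goes to x_1.
Demand: x_1*(p_1,p_2,M) = 4/9·M/p_1 and x_2* = 5/9·M/p_2.
At p_1=2.64, p_2=10, M=26: x_1* = 4/9·26/2.64 = 4.3771, x_2* = 1.4444.
Utility at the optimum: U(4.3771, 1.4444) = 7.7442.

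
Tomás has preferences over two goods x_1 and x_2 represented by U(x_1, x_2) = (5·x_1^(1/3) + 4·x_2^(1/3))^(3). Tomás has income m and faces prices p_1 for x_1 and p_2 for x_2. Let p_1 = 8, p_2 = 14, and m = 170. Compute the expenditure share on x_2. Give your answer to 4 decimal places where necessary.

share on x_2 = 0.351

From the CES first-order condition, (5/4)·(x_2/x_1)^(2/3) = p_1/p_2.
Solve for the ratio: x_2/x_1 = [(4/5)·p_1/p_2]^(1.5).
With the ratio pinned down, the budget gives x_1* = m/(p_1 + p_2·(x_2/x_1)) and x_2* = (x_2/x_1)·x_1*.
Numerically x_2/x_1 = 0.309085, so x_1* = 170/(8 + 14·0.309085) = 13.7907 and x_2* = 0.309085·13.7907 = 4.2625.
Expenditure on x_2: 14·4.2625 = 59.6748; share = 0.351.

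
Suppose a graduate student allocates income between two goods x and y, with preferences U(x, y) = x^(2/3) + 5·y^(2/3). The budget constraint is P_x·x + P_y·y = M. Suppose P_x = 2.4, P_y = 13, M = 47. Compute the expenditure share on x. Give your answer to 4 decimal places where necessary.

From the CES first-order condition, (1/5)·(y/x)^(1/3) = P_x/P_y.
Hence y/x = (5·P_x/P_y)^(1/(1/3)), i.e. raised to the 3 power.
Substitute y = (y/x)·x into the budget: x* = M/(P_x + P_y·(y/x)).
Numerically y/x = 0.786527, so x* = 47/(2.4 + 13·0.786527) = 3.7228 and y* = 0.786527·3.7228 = 2.9281.
Expenditure on x: 2.4·3.7228 = 8.9348; share = 0.1901.

share on x = 0.1901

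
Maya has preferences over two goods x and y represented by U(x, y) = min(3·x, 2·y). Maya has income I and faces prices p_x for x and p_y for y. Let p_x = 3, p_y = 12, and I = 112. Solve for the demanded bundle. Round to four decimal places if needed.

Leontief preferences: the optimum is at the kink where x/2 = y/3, i.e. y = (3/2)·x.
Budget: p_x·x + p_y·(3/2)·x = I, so (2·p_x + 3·p_y)·x = 2·I.
Demand: x*(p_x,p_y,I) = 2·I/(2·p_x + 3·p_y), y* = 3·I/(2·p_x + 3·p_y).
Here 2·3 + 3·12 = 42, giving x* = 5.3333 and y* = 8.

x* = 5.3333, y* = 8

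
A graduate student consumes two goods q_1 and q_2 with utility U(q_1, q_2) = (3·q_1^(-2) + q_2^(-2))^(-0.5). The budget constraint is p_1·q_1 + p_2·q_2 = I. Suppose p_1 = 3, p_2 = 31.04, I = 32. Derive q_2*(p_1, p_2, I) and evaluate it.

q_2* = 0.7907

MU_q_1 ∝ 3·q_1^(-3), MU_q_2 ∝ q_2^(-3), so MRS = 3·(q_2/q_1)^(3) = p_1/p_2.
Hence q_2/q_1 = ((1/3)·p_1/p_2)^(1/(3)), i.e. raised to the 1/3 power.
Substitute q_2 = (q_2/q_1)·q_1 into the budget: q_1* = I/(p_1 + p_2·(q_2/q_1)).
Numerically q_2/q_1 = 0.318195, so q_1* = 32/(3 + 31.04·0.318195) = 2.4851 and q_2* = 0.318195·2.4851 = 0.7907.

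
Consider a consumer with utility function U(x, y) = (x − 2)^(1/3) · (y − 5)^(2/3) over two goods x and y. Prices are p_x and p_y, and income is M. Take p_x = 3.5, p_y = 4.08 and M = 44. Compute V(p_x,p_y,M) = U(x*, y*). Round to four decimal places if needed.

Discretionary income = 44 − 2·3.5 − 5·4.08 = 16.6; x* = 2 + 1/3·16.6/3.5 = 3.581; y* = 5 + 2/3·16.6/4.08 = 7.7124.
Utility at the optimum: U(3.581, 7.7124) = 2.2657.

V = 2.2657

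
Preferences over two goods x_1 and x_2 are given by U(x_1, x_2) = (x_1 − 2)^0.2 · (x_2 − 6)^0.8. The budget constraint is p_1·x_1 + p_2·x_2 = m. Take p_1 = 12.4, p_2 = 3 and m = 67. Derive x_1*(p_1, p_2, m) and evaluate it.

x_1* = 2.3903

This is Cobb-Douglas in (x_1−2, x_2−6): tangency gives 0.2·p_2·(x_2−6) = 0.8·p_1·(x_1−2).
After buying the subsistence bundle (2, 6), a share 0.2 of the remaining income goes to x_1: x_1* = 2 + 0.2·(m − 2p_1 − 6p_2)/p_1.
Discretionary income = 67 − 2·12.4 − 6·3 = 24.2; x_1* = 2 + 0.2·24.2/12.4 = 2.3903.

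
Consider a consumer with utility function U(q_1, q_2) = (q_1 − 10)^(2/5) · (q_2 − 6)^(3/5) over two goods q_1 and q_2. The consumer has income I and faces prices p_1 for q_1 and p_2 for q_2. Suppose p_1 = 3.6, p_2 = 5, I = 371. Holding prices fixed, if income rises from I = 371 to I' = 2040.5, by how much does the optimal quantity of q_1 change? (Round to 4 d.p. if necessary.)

Δq_1* = 185.5

This is Cobb-Douglas in (q_1−10, q_2−6): tangency gives 0.4·p_2·(q_2−6) = 0.6·p_1·(q_1−10).
Substituting into the budget: q_1* = 10 + 0.4·(I − 10·p_1 − 6·p_2)/p_1, and q_2* = 6 + 0.6·(…)/p_2.
Discretionary income = 371 − 10·3.6 − 6·5 = 305; q_1* = 10 + 0.4·305/3.6 = 43.8889.
At I' = 2040.5: q_1* = 229.3889. Change: 229.3889 − 43.8889 = 185.5.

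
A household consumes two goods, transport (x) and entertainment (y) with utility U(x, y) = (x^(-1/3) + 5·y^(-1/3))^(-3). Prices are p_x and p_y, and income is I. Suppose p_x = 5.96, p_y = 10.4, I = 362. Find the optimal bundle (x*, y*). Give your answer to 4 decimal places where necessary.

x* = 12.5414, y* = 27.6205

MU_x ∝ x^(-4/3), MU_y ∝ 5·y^(-4/3), so MRS = (1/5)·(y/x)^(4/3) = p_x/p_y.
Solve for the ratio: y/x = [5·p_x/p_y]^(0.75).
Substitute y = (y/x)·x into the budget: x* = I/(p_x + p_y·(y/x)).
Numerically y/x = 2.202354, so x* = 362/(5.96 + 10.4·2.202354) = 12.5414 and y* = 2.202354·12.5414 = 27.6205.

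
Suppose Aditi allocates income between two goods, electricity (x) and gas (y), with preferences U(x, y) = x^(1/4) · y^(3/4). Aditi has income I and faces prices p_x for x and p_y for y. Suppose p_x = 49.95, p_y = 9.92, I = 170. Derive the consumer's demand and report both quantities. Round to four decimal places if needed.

x* = 0.8509, y* = 12.8528

Tangency: MRS = (1/3)·y/x = p_x/p_y.
Rearranging, p_y·y = 3·p_x·x. Substituting into the budget gives p_x·x·(1 + 3) = I.
Demand: x*(p_x,p_y,I) = 0.25·I/p_x and y* = 0.75·I/p_y.
At p_x=49.95, p_y=9.92, I=170: x* = 0.25·170/49.95 = 0.8509, y* = 12.8528.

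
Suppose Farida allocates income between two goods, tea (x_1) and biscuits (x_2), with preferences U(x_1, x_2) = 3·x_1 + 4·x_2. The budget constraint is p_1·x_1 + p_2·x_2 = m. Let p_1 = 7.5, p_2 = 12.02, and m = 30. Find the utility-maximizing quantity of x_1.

x_1* = 4

Linear utility — the consumer picks whichever good has higher MU/price: 3/7.5 = 0.4 vs 4/12.02 = 0.3328.
x_1 gives more utility per dollar, so spend all income on x_1: x_1* = m/p_1, x_2* = 0.
Numerically: x_1* = 4, x_2* = 0.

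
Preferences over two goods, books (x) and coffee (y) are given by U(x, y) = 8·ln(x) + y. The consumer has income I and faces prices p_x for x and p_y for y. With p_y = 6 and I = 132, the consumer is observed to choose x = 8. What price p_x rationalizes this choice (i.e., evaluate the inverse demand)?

p_x = 6

Set MRS = p_x/p_y: (8/x)/1 = p_x/p_y.
So x*(p_x,p_y) = 8·p_y/p_x, independent of income; and y* = (I − 8·p_y)/p_y.
Set x* = 8 in the demand function and solve for p_x: p_x = 6.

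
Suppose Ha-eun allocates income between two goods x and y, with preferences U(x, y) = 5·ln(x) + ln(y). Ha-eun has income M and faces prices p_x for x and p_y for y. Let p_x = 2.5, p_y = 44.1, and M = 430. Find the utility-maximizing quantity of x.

MU_x/MU_y = (5·y)/(x); tangency sets this equal to p_x/p_y.
So 5·p_y·y = p_x·x; combined with the budget, a share 5/6 of income goes to x.
Demand: x*(p_x,p_y,M) = 5/6·M/p_x and y* = 1/6·M/p_y.
At p_x=2.5, p_y=44.1, M=430: x* = 5/6·430/2.5 = 143.3333.

x* = 143.3333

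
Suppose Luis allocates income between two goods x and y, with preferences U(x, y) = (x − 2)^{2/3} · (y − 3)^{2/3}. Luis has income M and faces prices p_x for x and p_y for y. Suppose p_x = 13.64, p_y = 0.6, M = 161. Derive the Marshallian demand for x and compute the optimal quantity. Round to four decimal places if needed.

x* = 6.8358

Discretionary income = 161 − 2·13.64 − 3·0.6 = 131.92; x* = 2 + 0.5·131.92/13.64 = 6.8358.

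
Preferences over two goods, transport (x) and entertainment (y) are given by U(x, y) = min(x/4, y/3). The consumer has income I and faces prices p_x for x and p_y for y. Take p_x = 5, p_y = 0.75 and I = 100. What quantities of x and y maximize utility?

Leontief preferences: the optimum is at the kink where x/4 = y/3, i.e. y = (3/4)·x.
Budget: p_x·x + p_y·(3/4)·x = I, so (4·p_x + 3·p_y)·x = 4·I.
Demand: x*(p_x,p_y,I) = 4·I/(4·p_x + 3·p_y), y* = 3·I/(4·p_x + 3·p_y).
Here 4·5 + 3·0.75 = 22.25, giving x* = 17.9775 and y* = 13.4831.

x* = 17.9775, y* = 13.4831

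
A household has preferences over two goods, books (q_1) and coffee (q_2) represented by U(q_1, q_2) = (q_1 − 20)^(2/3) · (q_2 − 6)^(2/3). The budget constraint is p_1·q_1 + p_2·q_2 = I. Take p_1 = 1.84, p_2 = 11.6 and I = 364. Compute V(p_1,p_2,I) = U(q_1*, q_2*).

V = 84.5351

Let q_1' = q_1−20, q_2' = q_2−6. MRS = q_2'/q_1' = p_1/p_2.
Substituting into the budget: q_1* = 20 + 0.5·(I − 20·p_1 − 6·p_2)/p_1, and q_2* = 6 + 0.5·(…)/p_2.
Discretionary income = 364 − 20·1.84 − 6·11.6 = 257.6; q_1* = 20 + 0.5·257.6/1.84 = 90; q_2* = 6 + 0.5·257.6/11.6 = 17.1034.
Utility at the optimum: U(90, 17.1034) = 84.5351.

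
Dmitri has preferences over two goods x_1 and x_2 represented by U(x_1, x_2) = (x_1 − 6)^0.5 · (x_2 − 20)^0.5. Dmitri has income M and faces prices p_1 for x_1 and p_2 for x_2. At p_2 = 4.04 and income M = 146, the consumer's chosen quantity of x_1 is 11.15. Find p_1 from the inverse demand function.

MRS = (x_2−20)/(x_1−6). Tangency with p_1/p_2 gives x_2−20 = (p_1/p_2)·(x_1−6).
Substituting into the budget: x_1* = 6 + 0.5·(M − 6·p_1 − 20·p_2)/p_1, and x_2* = 20 + 0.5·(…)/p_2.
Set x_1* = 11.15 in the demand function and solve for p_1: p_1 = 4.

p_1 = 4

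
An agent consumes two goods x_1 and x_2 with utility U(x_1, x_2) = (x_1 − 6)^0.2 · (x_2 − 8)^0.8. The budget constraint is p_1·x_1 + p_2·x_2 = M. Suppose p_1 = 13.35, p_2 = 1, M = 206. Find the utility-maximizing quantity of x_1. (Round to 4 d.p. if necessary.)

x_1* = 7.7663

MRS = (1/4)·(x_2−8)/(x_1−6). Tangency with p_1/p_2 gives x_2−8 = 4·(p_1/p_2)·(x_1−6).
Substituting into the budget: x_1* = 6 + 0.2·(M − 6·p_1 − 8·p_2)/p_1, and x_2* = 8 + 0.8·(…)/p_2.
Discretionary income = 206 − 6·13.35 − 8·1 = 117.9; x_1* = 6 + 0.2·117.9/13.35 = 7.7663.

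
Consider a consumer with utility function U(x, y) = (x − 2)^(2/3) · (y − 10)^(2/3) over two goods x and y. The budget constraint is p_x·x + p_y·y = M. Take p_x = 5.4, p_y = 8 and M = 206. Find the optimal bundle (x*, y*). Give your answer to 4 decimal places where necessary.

Let x' = x−2, y' = y−10. MRS = y'/x' = p_x/p_y.
Substituting into the budget: x* = 2 + 0.5·(M − 2·p_x − 10·p_y)/p_x, and y* = 10 + 0.5·(…)/p_y.
Discretionary income = 206 − 2·5.4 − 10·8 = 115.2; x* = 2 + 0.5·115.2/5.4 = 12.6667; y* = 10 + 0.5·115.2/8 = 17.2.

x* = 12.6667, y* = 17.2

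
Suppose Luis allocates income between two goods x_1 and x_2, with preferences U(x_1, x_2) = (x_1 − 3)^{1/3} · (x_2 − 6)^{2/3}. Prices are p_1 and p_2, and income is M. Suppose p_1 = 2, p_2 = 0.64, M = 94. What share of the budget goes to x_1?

share on x_1 = 0.3623

Discretionary income = 94 − 3·2 − 6·0.64 = 84.16; x_1* = 3 + 1/3·84.16/2 = 17.0267; x_2* = 6 + 2/3·84.16/0.64 = 93.6667.
Expenditure on x_1: 2·17.0267 = 34.0533; share = 0.3623.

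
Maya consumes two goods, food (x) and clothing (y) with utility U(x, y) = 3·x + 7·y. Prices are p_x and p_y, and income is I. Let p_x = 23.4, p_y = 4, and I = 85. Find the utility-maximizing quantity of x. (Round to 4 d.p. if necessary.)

Linear utility — the consumer picks whichever good has higher MU/price: 3/23.4 = 0.1282 vs 7/4 = 1.75.
y gives more utility per dollar, so spend all income on y: y* = I/p_y, x* = 0.
Numerically: x* = 0, y* = 21.25.

x* = 0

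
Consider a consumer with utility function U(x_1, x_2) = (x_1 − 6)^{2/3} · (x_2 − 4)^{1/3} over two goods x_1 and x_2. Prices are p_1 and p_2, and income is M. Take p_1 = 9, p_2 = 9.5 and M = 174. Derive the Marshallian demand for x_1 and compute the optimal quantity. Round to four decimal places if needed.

x_1* = 12.0741

This is Cobb-Douglas in (x_1−6, x_2−4): tangency gives 2/3·p_2·(x_2−4) = 1/3·p_1·(x_1−6).
After buying the subsistence bundle (6, 4), a share 2/3 of the remaining income goes to x_1: x_1* = 6 + 2/3·(M − 6p_1 − 4p_2)/p_1.
Discretionary income = 174 − 6·9 − 4·9.5 = 82; x_1* = 6 + 2/3·82/9 = 12.0741.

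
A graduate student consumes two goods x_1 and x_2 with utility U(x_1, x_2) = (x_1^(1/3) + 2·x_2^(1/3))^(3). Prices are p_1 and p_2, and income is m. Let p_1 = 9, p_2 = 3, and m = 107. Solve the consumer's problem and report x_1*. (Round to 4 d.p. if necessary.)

With the ratio pinned down, the budget gives x_1* = m/(p_1 + p_2·(x_2/x_1)) and x_2* = (x_2/x_1)·x_1*.
Numerically x_2/x_1 = 14.696938, so x_1* = 107/(9 + 3·14.696938) = 2.0154.

x_1* = 2.0154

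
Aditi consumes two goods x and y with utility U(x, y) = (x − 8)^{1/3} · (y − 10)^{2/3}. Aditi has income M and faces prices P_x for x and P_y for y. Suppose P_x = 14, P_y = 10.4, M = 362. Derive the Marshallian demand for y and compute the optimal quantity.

This is Cobb-Douglas in (x−8, y−10): tangency gives 1/3·P_y·(y−10) = 2/3·P_x·(x−8).
Substituting into the budget: x* = 8 + 1/3·(M − 8·P_x − 10·P_y)/P_x, and y* = 10 + 2/3·(…)/P_y.
Discretionary income = 362 − 8·14 − 10·10.4 = 146; y* = 10 + 2/3·146/10.4 = 19.359.

y* = 19.359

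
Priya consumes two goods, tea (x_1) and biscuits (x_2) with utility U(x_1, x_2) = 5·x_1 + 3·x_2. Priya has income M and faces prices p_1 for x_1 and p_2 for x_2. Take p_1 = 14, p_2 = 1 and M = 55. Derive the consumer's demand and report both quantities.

Linear utility — the consumer picks whichever good has higher MU/price: 5/14 = 0.3571 vs 3/1 = 3.
x_2 gives more utility per dollar, so spend all income on x_2: x_2* = M/p_2, x_1* = 0.
Numerically: x_1* = 0, x_2* = 55.

x_1* = 0, x_2* = 55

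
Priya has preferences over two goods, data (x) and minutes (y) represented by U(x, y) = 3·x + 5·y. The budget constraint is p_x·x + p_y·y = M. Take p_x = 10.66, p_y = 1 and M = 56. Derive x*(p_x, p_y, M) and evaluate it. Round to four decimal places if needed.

x* = 0

Perfect substitutes: compare marginal utility per dollar. 3/p_x vs 5/p_y → 0.2814 vs 5.
y gives more utility per dollar, so spend all income on y: y* = M/p_y, x* = 0.
Numerically: x* = 0, y* = 56.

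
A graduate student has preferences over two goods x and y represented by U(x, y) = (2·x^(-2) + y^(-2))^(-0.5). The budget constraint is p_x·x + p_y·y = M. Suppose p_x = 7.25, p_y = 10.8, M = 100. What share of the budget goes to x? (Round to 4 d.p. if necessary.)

share on x = 0.4913

MRS = MU_x/MU_y = 2·(y/x)^(3). Set equal to p_x/p_y.
Hence y/x = ((1/2)·p_x/p_y)^(1/(3)), i.e. raised to the 1/3 power.
With the ratio pinned down, the budget gives x* = M/(p_x + p_y·(y/x)) and y* = (y/x)·x*.
Numerically y/x = 0.694963, so x* = 100/(7.25 + 10.8·0.694963) = 6.7771 and y* = 0.694963·6.7771 = 4.7098.
Expenditure on x: 7.25·6.7771 = 49.1339; share = 0.4913.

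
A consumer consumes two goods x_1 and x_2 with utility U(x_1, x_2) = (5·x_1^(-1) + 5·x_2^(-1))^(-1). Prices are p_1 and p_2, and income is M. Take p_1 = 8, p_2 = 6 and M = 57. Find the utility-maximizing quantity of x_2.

From the CES first-order condition, (x_2/x_1)^(2) = p_1/p_2.
Solve for the ratio: x_2/x_1 = [p_1/p_2]^(0.5).
Substitute x_2 = (x_2/x_1)·x_1 into the budget: x_1* = M/(p_1 + p_2·(x_2/x_1)).
Numerically x_2/x_1 = 1.154701, so x_1* = 57/(8 + 6·1.154701) = 3.8183 and x_2* = 1.154701·3.8183 = 4.409.

x_2* = 4.409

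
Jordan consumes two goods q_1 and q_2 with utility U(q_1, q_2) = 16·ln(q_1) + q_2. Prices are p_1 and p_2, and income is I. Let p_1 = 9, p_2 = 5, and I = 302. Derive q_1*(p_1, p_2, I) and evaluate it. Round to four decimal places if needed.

q_1* = 8.8889

MU_q_1 = 16/q_1, MU_q_2 = 1. Tangency: 16/q_1 = p_1/p_2.
So q_1*(p_1,p_2) = 16·p_2/p_1, independent of income; and q_2* = (I − 16·p_2)/p_2.
At the given prices: q_1* = 16·5/9 = 8.8889.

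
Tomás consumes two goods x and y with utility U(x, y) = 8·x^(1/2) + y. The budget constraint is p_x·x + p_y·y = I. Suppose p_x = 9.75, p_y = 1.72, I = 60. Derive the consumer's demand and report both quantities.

Utility is quasi-linear in y; the FOC for x is 4/√x = p_x/p_y.
Thus x* = (4·p_y/p_x)² — independent of I — with the rest of income spent on y.
Plugging in: x* = (4·1.72/9.75)² = 0.4979, y* = 32.0612.

x* = 0.4979, y* = 32.0612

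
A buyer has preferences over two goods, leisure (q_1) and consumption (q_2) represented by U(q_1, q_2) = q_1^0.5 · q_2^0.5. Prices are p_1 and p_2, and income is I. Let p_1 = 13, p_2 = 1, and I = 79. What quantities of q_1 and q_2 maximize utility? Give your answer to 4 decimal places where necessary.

Tangency: MRS = q_2/q_1 = p_1/p_2.
So 0.5·p_2·q_2 = 0.5·p_1·q_1; combined with the budget, a share 0.5 of income goes to q_1.
Demand: q_1*(p_1,p_2,I) = 0.5·I/p_1 and q_2* = 0.5·I/p_2.
At p_1=13, p_2=1, I=79: q_1* = 0.5·79/13 = 3.0385, q_2* = 39.5.

q_1* = 3.0385, q_2* = 39.5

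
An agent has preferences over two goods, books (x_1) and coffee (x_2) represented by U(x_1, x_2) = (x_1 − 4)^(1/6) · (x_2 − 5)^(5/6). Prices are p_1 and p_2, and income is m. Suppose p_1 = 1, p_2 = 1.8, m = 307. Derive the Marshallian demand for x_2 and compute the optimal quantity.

x_2* = 141.1111

MRS = (1/5)·(x_2−5)/(x_1−4). Tangency with p_1/p_2 gives x_2−5 = 5·(p_1/p_2)·(x_1−4).
Substituting into the budget: x_1* = 4 + 1/6·(m − 4·p_1 − 5·p_2)/p_1, and x_2* = 5 + 5/6·(…)/p_2.
Discretionary income = 307 − 4·1 − 5·1.8 = 294; x_2* = 5 + 5/6·294/1.8 = 141.1111.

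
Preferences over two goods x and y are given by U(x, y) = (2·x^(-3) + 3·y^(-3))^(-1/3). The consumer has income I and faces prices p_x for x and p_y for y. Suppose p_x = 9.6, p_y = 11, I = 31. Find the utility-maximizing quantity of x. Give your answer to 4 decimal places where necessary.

x* = 1.4509

Substitute y = (y/x)·x into the budget: x* = I/(p_x + p_y·(y/x)).
Numerically y/x = 1.069652, so x* = 31/(9.6 + 11·1.069652) = 1.4509.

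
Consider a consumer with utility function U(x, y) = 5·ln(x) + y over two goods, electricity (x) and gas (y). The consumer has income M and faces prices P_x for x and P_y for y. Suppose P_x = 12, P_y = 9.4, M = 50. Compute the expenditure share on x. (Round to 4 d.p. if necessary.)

share on x = 0.94

MU_x = 5/x, MU_y = 1. Tangency: 5/x = P_x/P_y.
So x*(P_x,P_y) = 5·P_y/P_x, independent of income; and y* = (M − 5·P_y)/P_y.
At the given prices: x* = 5·9.4/12 = 3.9167, and y* = 0.3191.
Expenditure on x: 12·3.9167 = 47; share = 0.94.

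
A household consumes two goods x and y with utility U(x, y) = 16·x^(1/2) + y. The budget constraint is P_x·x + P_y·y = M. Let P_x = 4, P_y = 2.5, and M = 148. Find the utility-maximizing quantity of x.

x* = 25

MU_x = 8/√x, MU_y = 1. Tangency: 8/√x = P_x/P_y.
Solve: √x = 8·P_y/P_x, so x*(P_x,P_y) = (8·P_y/P_x)², and y* = (M − P_x·x*)/P_y.
Plugging in: x* = (8·2.5/4)² = 25.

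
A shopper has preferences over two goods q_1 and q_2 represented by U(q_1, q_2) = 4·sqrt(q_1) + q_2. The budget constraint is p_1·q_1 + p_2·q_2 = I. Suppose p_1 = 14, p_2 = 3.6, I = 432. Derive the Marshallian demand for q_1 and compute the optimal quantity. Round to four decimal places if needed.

q_1* = 0.2645

Plugging in: q_1* = (2·3.6/14)² = 0.2645.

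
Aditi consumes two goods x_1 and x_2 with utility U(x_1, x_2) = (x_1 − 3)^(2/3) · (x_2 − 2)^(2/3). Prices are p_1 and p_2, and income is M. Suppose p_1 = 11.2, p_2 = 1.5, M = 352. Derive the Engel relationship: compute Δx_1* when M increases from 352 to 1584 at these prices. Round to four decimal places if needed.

MRS = (x_2−2)/(x_1−3). Tangency with p_1/p_2 gives x_2−2 = (p_1/p_2)·(x_1−3).
Substituting into the budget: x_1* = 3 + 0.5·(M − 3·p_1 − 2·p_2)/p_1, and x_2* = 2 + 0.5·(…)/p_2.
Discretionary income = 352 − 3·11.2 − 2·1.5 = 315.4; x_1* = 3 + 0.5·315.4/11.2 = 17.0804.
At M' = 1584: x_1* = 72.0804. Change: 72.0804 − 17.0804 = 55.

Δx_1* = 55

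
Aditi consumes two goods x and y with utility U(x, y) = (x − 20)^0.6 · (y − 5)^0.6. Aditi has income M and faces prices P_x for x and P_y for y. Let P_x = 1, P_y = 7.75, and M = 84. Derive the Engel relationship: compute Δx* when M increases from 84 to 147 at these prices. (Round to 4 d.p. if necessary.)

Δx* = 31.5

MRS = (y−5)/(x−20). Tangency with P_x/P_y gives y−5 = (P_x/P_y)·(x−20).
After buying the subsistence bundle (20, 5), a share 0.5 of the remaining income goes to x: x* = 20 + 0.5·(M − 20P_x − 5P_y)/P_x.
Discretionary income = 84 − 20·1 − 5·7.75 = 25.25; x* = 20 + 0.5·25.25/1 = 32.625.
At M' = 147: x* = 64.125. Change: 64.125 − 32.625 = 31.5.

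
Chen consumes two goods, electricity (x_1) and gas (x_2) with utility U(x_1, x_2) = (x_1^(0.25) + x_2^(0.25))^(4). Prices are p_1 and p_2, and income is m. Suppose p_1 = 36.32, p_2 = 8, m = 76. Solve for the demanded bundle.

x_1* = 0.7879, x_2* = 5.923

With the ratio pinned down, the budget gives x_1* = m/(p_1 + p_2·(x_2/x_1)) and x_2* = (x_2/x_1)·x_1*.
Numerically x_2/x_1 = 7.517518, so x_1* = 76/(36.32 + 8·7.517518) = 0.7879 and x_2* = 7.517518·0.7879 = 5.923.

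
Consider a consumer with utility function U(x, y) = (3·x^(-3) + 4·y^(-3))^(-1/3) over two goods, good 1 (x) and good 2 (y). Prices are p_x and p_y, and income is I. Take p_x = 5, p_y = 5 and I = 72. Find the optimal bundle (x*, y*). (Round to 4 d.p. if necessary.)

x* = 6.9412, y* = 7.4588

MU_x ∝ 3·x^(-4), MU_y ∝ 4·y^(-4), so MRS = (3/4)·(y/x)^(4) = p_x/p_y.
Solve for the ratio: y/x = [(4/3)·p_x/p_y]^(0.25).
Substitute y = (y/x)·x into the budget: x* = I/(p_x + p_y·(y/x)).
Numerically y/x = 1.07457, so x* = 72/(5 + 5·1.07457) = 6.9412 and y* = 1.07457·6.9412 = 7.4588.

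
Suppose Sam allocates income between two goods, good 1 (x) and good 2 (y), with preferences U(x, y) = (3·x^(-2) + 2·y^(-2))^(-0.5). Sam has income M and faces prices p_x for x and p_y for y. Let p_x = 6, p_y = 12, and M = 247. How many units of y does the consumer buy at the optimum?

Numerically y/x = 0.693361, so x* = 247/(6 + 12·0.693361) = 17.2482 and y* = 0.693361·17.2482 = 11.9592.

y* = 11.9592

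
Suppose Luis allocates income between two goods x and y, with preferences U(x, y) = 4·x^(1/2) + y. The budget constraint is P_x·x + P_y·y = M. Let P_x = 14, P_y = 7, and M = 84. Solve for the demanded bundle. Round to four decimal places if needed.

x* = 1, y* = 10

Set MRS = P_x/P_y: 2·x^(−1/2) = P_x/P_y.
Thus x* = (2·P_y/P_x)² — independent of M — with the rest of income spent on y.
Plugging in: x* = (2·7/14)² = 1, y* = 10.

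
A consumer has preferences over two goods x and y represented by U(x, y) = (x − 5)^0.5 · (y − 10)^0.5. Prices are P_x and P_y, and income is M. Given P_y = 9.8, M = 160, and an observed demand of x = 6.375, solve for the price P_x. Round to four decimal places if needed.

This is Cobb-Douglas in (x−5, y−10): tangency gives 0.5·P_y·(y−10) = 0.5·P_x·(x−5).
Substituting into the budget: x* = 5 + 0.5·(M − 5·P_x − 10·P_y)/P_x, and y* = 10 + 0.5·(…)/P_y.
Set x* = 6.375 in the demand function and solve for P_x: P_x = 8.

P_x = 8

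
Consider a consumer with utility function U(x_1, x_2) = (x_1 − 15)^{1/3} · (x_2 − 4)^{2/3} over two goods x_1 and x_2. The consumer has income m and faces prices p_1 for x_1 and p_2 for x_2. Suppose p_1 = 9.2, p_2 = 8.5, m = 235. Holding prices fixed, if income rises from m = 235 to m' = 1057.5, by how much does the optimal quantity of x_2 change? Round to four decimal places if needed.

Δx_2* = 64.5098

Let x_1' = x_1−15, x_2' = x_2−4. MRS = (1/2)·x_2'/x_1' = p_1/p_2.
Substituting into the budget: x_1* = 15 + 1/3·(m − 15·p_1 − 4·p_2)/p_1, and x_2* = 4 + 2/3·(…)/p_2.
Discretionary income = 235 − 15·9.2 − 4·8.5 = 63; x_2* = 4 + 2/3·63/8.5 = 8.9412.
At m' = 1057.5: x_2* = 73.451. Change: 73.451 − 8.9412 = 64.5098.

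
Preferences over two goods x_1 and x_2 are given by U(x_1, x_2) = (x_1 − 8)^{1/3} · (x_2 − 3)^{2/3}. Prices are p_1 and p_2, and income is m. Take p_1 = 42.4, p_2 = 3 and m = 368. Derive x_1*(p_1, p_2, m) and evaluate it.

Let x_1' = x_1−8, x_2' = x_2−3. MRS = (1/2)·x_2'/x_1' = p_1/p_2.
After buying the subsistence bundle (8, 3), a share 1/3 of the remaining income goes to x_1: x_1* = 8 + 1/3·(m − 8p_1 − 3p_2)/p_1.
Discretionary income = 368 − 8·42.4 − 3·3 = 19.8; x_1* = 8 + 1/3·19.8/42.4 = 8.1557.

x_1* = 8.1557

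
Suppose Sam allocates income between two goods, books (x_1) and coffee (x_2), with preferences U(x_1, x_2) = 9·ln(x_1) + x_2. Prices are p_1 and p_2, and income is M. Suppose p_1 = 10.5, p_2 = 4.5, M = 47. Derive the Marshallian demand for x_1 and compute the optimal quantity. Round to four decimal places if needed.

x_1* = 3.8571

Set MRS = p_1/p_2: (9/x_1)/1 = p_1/p_2.
So x_1*(p_1,p_2) = 9·p_2/p_1, independent of income; and x_2* = (M − 9·p_2)/p_2.
At the given prices: x_1* = 9·4.5/10.5 = 3.8571.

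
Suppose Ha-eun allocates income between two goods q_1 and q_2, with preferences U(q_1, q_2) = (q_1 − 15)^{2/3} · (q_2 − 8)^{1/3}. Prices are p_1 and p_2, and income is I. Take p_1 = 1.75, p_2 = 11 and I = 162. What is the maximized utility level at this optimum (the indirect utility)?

V = 7.8232

MRS = 2·(q_2−8)/(q_1−15). Tangency with p_1/p_2 gives q_2−8 = (1/2)·(p_1/p_2)·(q_1−15).
After buying the subsistence bundle (15, 8), a share 2/3 of the remaining income goes to q_1: q_1* = 15 + 2/3·(I − 15p_1 − 8p_2)/p_1.
Discretionary income = 162 − 15·1.75 − 8·11 = 47.75; q_1* = 15 + 2/3·47.75/1.75 = 33.1905; q_2* = 8 + 1/3·47.75/11 = 9.447.
Utility at the optimum: U(33.1905, 9.447) = 7.8232.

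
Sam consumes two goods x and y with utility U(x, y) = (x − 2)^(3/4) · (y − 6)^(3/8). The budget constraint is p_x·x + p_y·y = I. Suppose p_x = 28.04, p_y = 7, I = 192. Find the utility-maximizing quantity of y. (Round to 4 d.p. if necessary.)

y* = 10.4724

This is Cobb-Douglas in (x−2, y−6): tangency gives 0.75·p_y·(y−6) = 0.375·p_x·(x−2).
After buying the subsistence bundle (2, 6), a share 2/3 of the remaining income goes to x: x* = 2 + 2/3·(I − 2p_x − 6p_y)/p_x.
Discretionary income = 192 − 2·28.04 − 6·7 = 93.92; y* = 6 + 1/3·93.92/7 = 10.4724.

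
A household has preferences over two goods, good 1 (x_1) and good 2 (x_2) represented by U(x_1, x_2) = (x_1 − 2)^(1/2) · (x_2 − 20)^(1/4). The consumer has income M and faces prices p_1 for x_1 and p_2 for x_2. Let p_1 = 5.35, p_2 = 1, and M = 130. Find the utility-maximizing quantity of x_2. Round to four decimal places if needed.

x_2* = 53.1

Let x_1' = x_1−2, x_2' = x_2−20. MRS = 2·x_2'/x_1' = p_1/p_2.
Substituting into the budget: x_1* = 2 + 2/3·(M − 2·p_1 − 20·p_2)/p_1, and x_2* = 20 + 1/3·(…)/p_2.
Discretionary income = 130 − 2·5.35 − 20·1 = 99.3; x_2* = 20 + 1/3·99.3/1 = 53.1.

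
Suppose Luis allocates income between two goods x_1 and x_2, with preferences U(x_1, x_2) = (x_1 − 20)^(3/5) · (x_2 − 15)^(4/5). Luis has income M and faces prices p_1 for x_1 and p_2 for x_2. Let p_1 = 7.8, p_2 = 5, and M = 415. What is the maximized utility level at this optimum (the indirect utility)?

Let x_1' = x_1−20, x_2' = x_2−15. MRS = (3/4)·x_2'/x_1' = p_1/p_2.
Substituting into the budget: x_1* = 20 + 3/7·(M − 20·p_1 − 15·p_2)/p_1, and x_2* = 15 + 4/7·(…)/p_2.
Discretionary income = 415 − 20·7.8 − 15·5 = 184; x_1* = 20 + 3/7·184/7.8 = 30.1099; x_2* = 15 + 4/7·184/5 = 36.0286.
Utility at the optimum: U(30.1099, 36.0286) = 45.8243.

V = 45.8243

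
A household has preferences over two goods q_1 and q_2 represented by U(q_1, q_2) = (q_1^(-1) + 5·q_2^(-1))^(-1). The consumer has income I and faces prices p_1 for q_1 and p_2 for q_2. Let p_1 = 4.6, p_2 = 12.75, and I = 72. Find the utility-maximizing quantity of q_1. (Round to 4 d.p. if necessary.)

q_1* = 3.3142

MU_q_1 ∝ q_1^(-2), MU_q_2 ∝ 5·q_2^(-2), so MRS = (1/5)·(q_2/q_1)^(2) = p_1/p_2.
Solve for the ratio: q_2/q_1 = [5·p_1/p_2]^(0.5).
Substitute q_2 = (q_2/q_1)·q_1 into the budget: q_1* = I/(p_1 + p_2·(q_2/q_1)).
Numerically q_2/q_1 = 1.343101, so q_1* = 72/(4.6 + 12.75·1.343101) = 3.3142.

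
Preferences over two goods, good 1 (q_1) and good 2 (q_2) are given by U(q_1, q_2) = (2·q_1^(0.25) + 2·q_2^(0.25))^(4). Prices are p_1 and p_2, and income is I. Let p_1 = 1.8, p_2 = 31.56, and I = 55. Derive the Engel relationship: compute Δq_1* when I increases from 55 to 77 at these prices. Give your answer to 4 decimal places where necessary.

Δq_1* = 8.8252

MRS = MU_q_1/MU_q_2 = (q_2/q_1)^(0.75). Set equal to p_1/p_2.
Solve for the ratio: q_2/q_1 = [p_1/p_2]^(4/3).
With the ratio pinned down, the budget gives q_1* = I/(p_1 + p_2·(q_2/q_1)) and q_2* = (q_2/q_1)·q_1*.
Numerically q_2/q_1 = 0.021954, so q_1* = 55/(1.8 + 31.56·0.021954) = 22.0629.
At I' = 77: q_1* = 30.8881. Change: 30.8881 − 22.0629 = 8.8252.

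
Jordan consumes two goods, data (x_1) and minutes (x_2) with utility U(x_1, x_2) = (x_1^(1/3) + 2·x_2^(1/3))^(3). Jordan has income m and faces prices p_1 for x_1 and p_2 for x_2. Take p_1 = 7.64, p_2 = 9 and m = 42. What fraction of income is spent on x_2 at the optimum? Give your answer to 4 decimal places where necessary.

share on x_2 = 0.7227

MU_x_1 ∝ x_1^(-2/3), MU_x_2 ∝ 2·x_2^(-2/3), so MRS = (1/2)·(x_2/x_1)^(2/3) = p_1/p_2.
Solve for the ratio: x_2/x_1 = [2·p_1/p_2]^(1.5).
With the ratio pinned down, the budget gives x_1* = m/(p_1 + p_2·(x_2/x_1)) and x_2* = (x_2/x_1)·x_1*.
Numerically x_2/x_1 = 2.212184, so x_1* = 42/(7.64 + 9·2.212184) = 1.5245 and x_2* = 2.212184·1.5245 = 3.3725.
Expenditure on x_2: 9·3.3725 = 30.3527; share = 0.7227.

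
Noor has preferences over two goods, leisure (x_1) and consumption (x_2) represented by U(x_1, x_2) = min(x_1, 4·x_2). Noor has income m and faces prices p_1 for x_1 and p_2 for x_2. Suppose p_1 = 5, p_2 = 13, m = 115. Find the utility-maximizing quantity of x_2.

Here 4·5 + 13 = 33, giving x_2* = 3.4848.

x_2* = 3.4848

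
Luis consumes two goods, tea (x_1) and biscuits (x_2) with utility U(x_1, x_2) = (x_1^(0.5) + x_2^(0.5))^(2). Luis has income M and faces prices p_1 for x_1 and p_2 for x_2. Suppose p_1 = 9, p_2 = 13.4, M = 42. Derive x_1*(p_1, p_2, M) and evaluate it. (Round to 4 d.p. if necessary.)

From the CES first-order condition, (x_2/x_1)^(0.5) = p_1/p_2.
Hence x_2/x_1 = (p_1/p_2)^(1/(0.5)), i.e. raised to the 2 power.
With the ratio pinned down, the budget gives x_1* = M/(p_1 + p_2·(x_2/x_1)) and x_2* = (x_2/x_1)·x_1*.
Numerically x_2/x_1 = 0.451103, so x_1* = 42/(9 + 13.4·0.451103) = 2.7917.

x_1* = 2.7917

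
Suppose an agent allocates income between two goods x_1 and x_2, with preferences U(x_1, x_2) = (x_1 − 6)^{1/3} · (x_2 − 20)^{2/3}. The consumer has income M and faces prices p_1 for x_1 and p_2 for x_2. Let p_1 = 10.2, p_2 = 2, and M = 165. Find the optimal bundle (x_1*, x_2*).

x_1* = 8.085, x_2* = 41.2667

Substituting into the budget: x_1* = 6 + 1/3·(M − 6·p_1 − 20·p_2)/p_1, and x_2* = 20 + 2/3·(…)/p_2.
Discretionary income = 165 − 6·10.2 − 20·2 = 63.8; x_1* = 6 + 1/3·63.8/10.2 = 8.085; x_2* = 20 + 2/3·63.8/2 = 41.2667.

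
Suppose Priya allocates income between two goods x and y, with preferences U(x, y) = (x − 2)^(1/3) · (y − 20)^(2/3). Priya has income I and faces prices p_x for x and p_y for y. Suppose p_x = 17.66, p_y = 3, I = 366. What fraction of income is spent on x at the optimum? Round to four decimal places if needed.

MRS = (1/2)·(y−20)/(x−2). Tangency with p_x/p_y gives y−20 = 2·(p_x/p_y)·(x−2).
Substituting into the budget: x* = 2 + 1/3·(I − 2·p_x − 20·p_y)/p_x, and y* = 20 + 2/3·(…)/p_y.
Discretionary income = 366 − 2·17.66 − 20·3 = 270.68; x* = 2 + 1/3·270.68/17.66 = 7.1091; y* = 20 + 2/3·270.68/3 = 80.1511.
Expenditure on x: 17.66·7.1091 = 125.5467; share = 0.343.

share on x = 0.343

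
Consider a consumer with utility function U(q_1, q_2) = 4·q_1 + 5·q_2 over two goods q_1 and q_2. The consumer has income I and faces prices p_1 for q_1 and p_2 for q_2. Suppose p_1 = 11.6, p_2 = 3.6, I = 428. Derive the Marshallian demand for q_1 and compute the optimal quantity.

Linear utility — the consumer picks whichever good has higher MU/price: 4/11.6 = 0.3448 vs 5/3.6 = 1.3889.
q_2 gives more utility per dollar, so spend all income on q_2: q_2* = I/p_2, q_1* = 0.
Numerically: q_1* = 0, q_2* = 118.8889.

q_1* = 0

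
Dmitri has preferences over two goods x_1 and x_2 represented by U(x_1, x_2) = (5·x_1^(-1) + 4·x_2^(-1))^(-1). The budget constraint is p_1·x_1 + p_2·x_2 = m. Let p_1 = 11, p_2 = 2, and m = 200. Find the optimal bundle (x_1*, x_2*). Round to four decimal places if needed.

x_1* = 13.162, x_2* = 27.6089

MRS = MU_x_1/MU_x_2 = (5/4)·(x_2/x_1)^(2). Set equal to p_1/p_2.
Hence x_2/x_1 = ((4/5)·p_1/p_2)^(1/(2)), i.e. raised to the 0.5 power.
Substitute x_2 = (x_2/x_1)·x_1 into the budget: x_1* = m/(p_1 + p_2·(x_2/x_1)).
Numerically x_2/x_1 = 2.097618, so x_1* = 200/(11 + 2·2.097618) = 13.162 and x_2* = 2.097618·13.162 = 27.6089.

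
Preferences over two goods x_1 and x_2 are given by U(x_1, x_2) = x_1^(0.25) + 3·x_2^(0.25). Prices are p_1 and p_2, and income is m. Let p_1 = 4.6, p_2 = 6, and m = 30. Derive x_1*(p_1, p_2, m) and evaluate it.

x_1* = 1.3149

MU_x_1 ∝ x_1^(-0.75), MU_x_2 ∝ 3·x_2^(-0.75), so MRS = (1/3)·(x_2/x_1)^(0.75) = p_1/p_2.
Hence x_2/x_1 = (3·p_1/p_2)^(1/(0.75)), i.e. raised to the 4/3 power.
Substitute x_2 = (x_2/x_1)·x_1 into the budget: x_1* = m/(p_1 + p_2·(x_2/x_1)).
Numerically x_2/x_1 = 3.036014, so x_1* = 30/(4.6 + 6·3.036014) = 1.3149.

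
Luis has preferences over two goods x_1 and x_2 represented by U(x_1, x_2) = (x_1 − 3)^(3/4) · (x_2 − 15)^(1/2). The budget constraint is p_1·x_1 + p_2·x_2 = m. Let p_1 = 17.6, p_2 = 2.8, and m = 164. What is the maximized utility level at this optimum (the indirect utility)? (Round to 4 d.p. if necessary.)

V = 5.985

Substituting into the budget: x_1* = 3 + 0.6·(m − 3·p_1 − 15·p_2)/p_1, and x_2* = 15 + 0.4·(…)/p_2.
Discretionary income = 164 − 3·17.6 − 15·2.8 = 69.2; x_1* = 3 + 0.6·69.2/17.6 = 5.3591; x_2* = 15 + 0.4·69.2/2.8 = 24.8857.
Utility at the optimum: U(5.3591, 24.8857) = 5.985.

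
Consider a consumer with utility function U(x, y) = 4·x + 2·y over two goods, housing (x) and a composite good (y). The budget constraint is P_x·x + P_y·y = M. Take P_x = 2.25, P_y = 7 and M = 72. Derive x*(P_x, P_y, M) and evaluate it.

Perfect substitutes: compare marginal utility per dollar. 4/P_x vs 2/P_y → 1.7778 vs 0.2857.
x gives more utility per dollar, so spend all income on x: x* = M/P_x, y* = 0.
Numerically: x* = 32, y* = 0.

x* = 32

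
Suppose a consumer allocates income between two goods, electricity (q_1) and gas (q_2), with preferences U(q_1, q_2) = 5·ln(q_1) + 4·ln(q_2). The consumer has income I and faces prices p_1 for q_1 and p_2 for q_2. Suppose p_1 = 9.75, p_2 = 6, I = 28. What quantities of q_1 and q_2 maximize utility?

q_1* = 1.5954, q_2* = 2.0741

Demand: q_1*(p_1,p_2,I) = 5/9·I/p_1 and q_2* = 4/9·I/p_2.
At p_1=9.75, p_2=6, I=28: q_1* = 5/9·28/9.75 = 1.5954, q_2* = 2.0741.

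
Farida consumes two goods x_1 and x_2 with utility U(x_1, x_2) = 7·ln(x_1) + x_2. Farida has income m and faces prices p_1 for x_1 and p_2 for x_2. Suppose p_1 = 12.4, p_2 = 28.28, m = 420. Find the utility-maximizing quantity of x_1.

x_1* = 15.9645

MU_x_1 = 7/x_1, MU_x_2 = 1. Tangency: 7/x_1 = p_1/p_2.
So x_1*(p_1,p_2) = 7·p_2/p_1, independent of income; and x_2* = (m − 7·p_2)/p_2.
At the given prices: x_1* = 7·28.28/12.4 = 15.9645.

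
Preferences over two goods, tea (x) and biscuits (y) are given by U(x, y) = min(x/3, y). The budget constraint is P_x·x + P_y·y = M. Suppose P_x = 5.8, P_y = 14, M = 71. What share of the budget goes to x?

Demand: x*(P_x,P_y,M) = 3·M/(3·P_x + P_y), y* = M/(3·P_x + P_y).
Here 3·5.8 + 14 = 31.4, giving x* = 6.7834 and y* = 2.2611.
Expenditure on x: 5.8·6.7834 = 39.3439; share = 0.5541.

share on x = 0.5541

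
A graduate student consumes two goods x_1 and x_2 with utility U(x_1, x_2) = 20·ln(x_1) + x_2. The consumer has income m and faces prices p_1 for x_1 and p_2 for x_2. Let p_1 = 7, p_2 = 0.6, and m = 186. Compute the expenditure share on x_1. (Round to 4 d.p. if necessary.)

MU_x_1 = 20/x_1, MU_x_2 = 1. Tangency: 20/x_1 = p_1/p_2.
So x_1*(p_1,p_2) = 20·p_2/p_1, independent of income; and x_2* = (m − 20·p_2)/p_2.
At the given prices: x_1* = 20·0.6/7 = 1.7143, and x_2* = 290.
Expenditure on x_1: 7·1.7143 = 12; share = 0.0645.

share on x_1 = 0.0645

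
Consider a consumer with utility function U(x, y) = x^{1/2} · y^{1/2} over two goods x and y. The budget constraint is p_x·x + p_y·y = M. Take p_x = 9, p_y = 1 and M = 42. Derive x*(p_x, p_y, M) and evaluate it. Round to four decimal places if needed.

x* = 2.3333

MU_x/MU_y = (0.5·y)/(0.5·x); tangency sets this equal to p_x/p_y.
So 0.5·p_y·y = 0.5·p_x·x; combined with the budget, a share 0.5 of income goes to x.
Demand: x*(p_x,p_y,M) = 0.5·M/p_x and y* = 0.5·M/p_y.
At p_x=9, p_y=1, M=42: x* = 0.5·42/9 = 2.3333.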